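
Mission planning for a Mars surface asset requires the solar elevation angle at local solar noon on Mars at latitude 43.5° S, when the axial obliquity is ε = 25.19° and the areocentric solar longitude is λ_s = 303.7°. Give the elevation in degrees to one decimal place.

sin δ = sin 25.19° × sin 303.7° = -0.35410, so δ = -20.738°.
At local noon the hour angle is zero, so the zenith angle equals |φ − δ| = |-43.5° − (-20.738°)| = 22.762°.
Elevation = 90° − 22.762° = 67.2°.

67.2°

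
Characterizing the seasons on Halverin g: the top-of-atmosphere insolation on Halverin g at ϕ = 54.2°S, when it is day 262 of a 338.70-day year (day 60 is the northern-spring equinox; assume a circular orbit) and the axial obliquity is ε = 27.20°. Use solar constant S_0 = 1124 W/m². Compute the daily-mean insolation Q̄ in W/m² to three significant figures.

Solar longitude: L_s = 360° × (262 − 60)/338.70 = 214.703°.
sin δ = sin 27.20° × sin 214.703° = -0.26024, so δ = -15.084°.
cos h₀ = −tan(-54.2°) tan(-15.084°) = -0.3737, h₀ = 1.9538 rad.
Bracket: h₀ sin ϕ sin δ + cos ϕ cos δ sin h₀ = 1.9538×-0.81106×-0.26024 + 0.58496×0.96554×0.92755 = 0.412389 + 0.523882 = 0.936271.
Q̄ = (S_0/π) × [bracket] = (1124/π) × 0.936271 = 335.0 W/m².

Q̄ ≈ 335 W/m²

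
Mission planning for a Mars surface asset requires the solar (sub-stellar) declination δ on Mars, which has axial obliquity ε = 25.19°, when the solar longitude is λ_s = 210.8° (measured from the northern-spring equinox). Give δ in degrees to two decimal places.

sin δ = sin ε · sin λ_s = sin 25.19° × sin 210.8° = -0.217936.
δ = arcsin(-0.217936) = -12.59°.

δ = -12.59°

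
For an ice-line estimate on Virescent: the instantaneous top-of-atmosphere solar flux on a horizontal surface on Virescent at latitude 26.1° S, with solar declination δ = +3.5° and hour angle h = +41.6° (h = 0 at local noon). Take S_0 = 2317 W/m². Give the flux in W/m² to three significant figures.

cos θ_z = sin ϕ sin δ + cos ϕ cos δ cos h = -0.026858 + 0.670291 = 0.643433.
Flux = S_0 · cos θ_z = 2317 × 0.643433 = 1491 W/m².

1.49e+03 W/m²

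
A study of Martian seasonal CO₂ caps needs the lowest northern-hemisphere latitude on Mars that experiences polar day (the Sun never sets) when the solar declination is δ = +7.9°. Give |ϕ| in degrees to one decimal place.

|ϕ| = 82.1°

Polar day requires cos h₀ = −tan ϕ tan δ ≤ −1, i.e. tan ϕ tan δ ≥ 1.
The boundary is |tan ϕ| · |tan δ| = 1, so |ϕ| = 90° − |δ| = 90° − 7.9° = 82.1° in the northern hemisphere.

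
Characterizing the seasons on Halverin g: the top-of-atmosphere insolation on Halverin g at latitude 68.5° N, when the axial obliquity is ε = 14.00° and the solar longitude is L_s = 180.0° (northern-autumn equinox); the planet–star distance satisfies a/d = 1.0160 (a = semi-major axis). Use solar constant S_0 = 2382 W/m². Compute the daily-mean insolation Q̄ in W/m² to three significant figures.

Q̄ ≈ 287 W/m²

Solar declination: sin δ = sin ε · sin L_s = sin 14.00° × sin 180.0° = 0.00000, so δ = +0.000°.
cos h₀ = −tan(+68.5°) tan(+0.000°) = -0.0000, h₀ = 1.5708 rad.
Bracket: h₀ sin ϕ sin δ + cos ϕ cos δ sin h₀ = 1.5708×0.93042×0.00000 + 0.36650×1.00000×1.00000 = 0.000000 + 0.366500 = 0.366500.
Inverse-square distance factor (a/d)² = 1.0160² = 1.032256.
Q̄ = (S_0/π) × 1.032256 × [bracket] = (2382/π) × 1.032256 × 0.366500 = 286.8 W/m².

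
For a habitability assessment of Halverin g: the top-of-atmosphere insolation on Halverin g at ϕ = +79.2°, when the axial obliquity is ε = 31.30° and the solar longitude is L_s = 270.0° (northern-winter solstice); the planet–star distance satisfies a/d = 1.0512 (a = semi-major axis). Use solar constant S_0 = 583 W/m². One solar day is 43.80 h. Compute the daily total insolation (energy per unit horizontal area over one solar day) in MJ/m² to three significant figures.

Solar declination: sin δ = sin ε · sin L_s = sin 31.30° × sin 270.0° = -0.51952, so δ = -31.300°.
cos h₀ = −tan(+79.2°) tan(-31.300°) = 3.1873 ≥ 1 ⇒ polar night, h₀ = 0 and Q̄ = 0.
Inverse-square distance factor (a/d)² = 1.0512² = 1.105021.
Daily total = Q̄ × 43.80 h × 3600 s/h = 0.00 MJ/m².

0.00 MJ/m²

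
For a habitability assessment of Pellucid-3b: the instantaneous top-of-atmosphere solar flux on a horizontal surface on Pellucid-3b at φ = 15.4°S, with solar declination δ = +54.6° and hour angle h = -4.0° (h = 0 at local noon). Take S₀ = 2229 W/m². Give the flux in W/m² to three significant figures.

759 W/m²

cos θ_z = sin φ sin δ + cos φ cos δ cos h = -0.216462 + 0.557122 = 0.340660.
Flux = S₀ · cos θ_z = 2229 × 0.340660 = 759.3 W/m².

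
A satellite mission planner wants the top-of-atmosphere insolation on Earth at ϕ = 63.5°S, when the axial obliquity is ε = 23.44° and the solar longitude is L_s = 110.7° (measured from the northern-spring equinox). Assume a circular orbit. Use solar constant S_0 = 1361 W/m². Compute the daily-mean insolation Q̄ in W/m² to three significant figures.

Solar declination: sin δ = sin ε · sin L_s = sin 23.44° × sin 110.7° = 0.37211, so δ = +21.846°.
cos h₀ = −tan(-63.5°) tan(+21.846°) = 0.8041, h₀ = 0.6367 rad.
Bracket: h₀ sin ϕ sin δ + cos ϕ cos δ sin h₀ = 0.6367×-0.89493×0.37211 + 0.44620×0.92819×0.59453 = -0.212029 + 0.246230 = 0.034201.
Q̄ = (S_0/π) × [bracket] = (1361/π) × 0.034201 = 14.82 W/m².

Q̄ ≈ 14.8 W/m²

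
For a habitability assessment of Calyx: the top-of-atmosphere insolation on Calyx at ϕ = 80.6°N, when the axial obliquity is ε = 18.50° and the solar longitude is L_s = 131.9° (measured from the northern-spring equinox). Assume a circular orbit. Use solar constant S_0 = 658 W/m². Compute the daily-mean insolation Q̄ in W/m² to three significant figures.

Solar declination: sin δ = sin ε · sin L_s = sin 18.50° × sin 131.9° = 0.23617, so δ = +13.661°.
cos h₀ = −tan(+80.6°) tan(+13.661°) = -1.4681 ≤ −1 ⇒ polar day, h₀ = π.
Bracket: h₀ sin ϕ sin δ + cos ϕ cos δ sin h₀ = 3.1416×0.98657×0.23617 + 0.16333×0.97171×0.00000 = 0.731987 + 0.000000 = 0.731987.
Q̄ = (S_0/π) × [bracket] = (658/π) × 0.731987 = 153.3 W/m².

Q̄ ≈ 153 W/m²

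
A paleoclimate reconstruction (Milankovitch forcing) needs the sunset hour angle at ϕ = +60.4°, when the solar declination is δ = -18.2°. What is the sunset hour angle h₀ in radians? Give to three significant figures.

h₀ = 0.954 rad

cos h₀ = −tan ϕ · tan δ = −tan(+60.4°) × tan(-18.200°) = 0.5788, so h₀ = 0.9536 rad = 54.64°.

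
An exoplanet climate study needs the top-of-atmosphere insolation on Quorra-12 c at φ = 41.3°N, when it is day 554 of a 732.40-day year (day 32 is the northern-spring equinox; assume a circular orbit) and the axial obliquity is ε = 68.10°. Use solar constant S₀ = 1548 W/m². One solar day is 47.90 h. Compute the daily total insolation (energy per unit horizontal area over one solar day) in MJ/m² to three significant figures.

0.00 MJ/m²

Solar longitude: λ_s = 360° × (554 − 32)/732.40 = 256.581°.
sin δ = sin 68.10° × sin 256.581° = -0.90251, so δ = -64.489°.
cos H₀ = −tan(+41.3°) tan(-64.489°) = 1.8410 ≥ 1 ⇒ polar night, H₀ = 0 and Q̄ = 0.
Daily total = Q̄ × 47.90 h × 3600 s/h = 0.00 MJ/m².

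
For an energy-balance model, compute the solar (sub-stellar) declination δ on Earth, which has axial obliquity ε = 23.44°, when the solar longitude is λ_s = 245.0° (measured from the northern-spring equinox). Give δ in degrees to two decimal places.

δ = -21.13°

sin δ = sin ε · sin λ_s = sin 23.44° × sin 245.0° = -0.360519.
δ = arcsin(-0.360519) = -21.13°.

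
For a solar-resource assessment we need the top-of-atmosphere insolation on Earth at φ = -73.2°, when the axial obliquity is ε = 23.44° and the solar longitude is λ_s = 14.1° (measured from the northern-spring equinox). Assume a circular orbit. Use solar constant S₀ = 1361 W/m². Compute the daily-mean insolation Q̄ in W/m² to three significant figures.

Solar declination: sin δ = sin ε · sin λ_s = sin 23.44° × sin 14.1° = 0.09691, so δ = +5.561°.
cos H₀ = −tan(-73.2°) tan(+5.561°) = 0.3225, H₀ = 1.2424 rad.
Bracket: H₀ sin φ sin δ + cos φ cos δ sin H₀ = 1.2424×-0.95732×0.09691 + 0.28903×0.99529×0.94657 = -0.115262 + 0.272299 = 0.157037.
Q̄ = (S₀/π) × [bracket] = (1361/π) × 0.157037 = 68.03 W/m².

Q̄ ≈ 68.0 W/m²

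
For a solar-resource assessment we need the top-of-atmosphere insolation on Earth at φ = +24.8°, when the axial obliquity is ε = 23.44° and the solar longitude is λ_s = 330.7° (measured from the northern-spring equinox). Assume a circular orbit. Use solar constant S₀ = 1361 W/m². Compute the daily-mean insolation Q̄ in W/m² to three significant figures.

Solar declination: sin δ = sin ε · sin λ_s = sin 23.44° × sin 330.7° = -0.19467, so δ = -11.225°.
cos H₀ = −tan(+24.8°) tan(-11.225°) = 0.0917, H₀ = 1.4790 rad.
Bracket: H₀ sin φ sin δ + cos φ cos δ sin H₀ = 1.4790×0.41945×-0.19467 + 0.90778×0.98087×0.99579 = -0.120767 + 0.886666 = 0.765899.
Q̄ = (S₀/π) × [bracket] = (1361/π) × 0.765899 = 331.8 W/m².

Q̄ ≈ 332 W/m²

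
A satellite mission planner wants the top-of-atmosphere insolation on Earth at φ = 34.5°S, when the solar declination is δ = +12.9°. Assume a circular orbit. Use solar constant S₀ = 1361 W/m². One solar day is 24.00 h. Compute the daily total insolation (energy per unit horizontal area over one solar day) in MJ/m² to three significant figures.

cos H₀ = −tan(-34.5°) tan(+12.900°) = 0.1574, H₀ = 1.4127 rad.
Bracket: H₀ sin φ sin δ + cos φ cos δ sin H₀ = 1.4127×-0.56641×0.22325 + 0.82413×0.97476×0.98753 = -0.178637 + 0.793311 = 0.614674.
Q̄ = (S₀/π) × [bracket] = (1361/π) × 0.614674 = 266.29 W/m².
Daily total = Q̄ × 24.00 h × 3600 s/h = 266.29 × 24.00 × 3600 / 10⁶ = 23.01 MJ/m².

23.0 MJ/m²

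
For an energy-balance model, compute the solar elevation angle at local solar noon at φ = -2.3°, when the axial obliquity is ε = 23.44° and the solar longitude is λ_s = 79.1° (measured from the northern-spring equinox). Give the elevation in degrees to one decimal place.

Solar declination: sin δ = sin ε · sin λ_s = sin 23.44° × sin 79.1° = 0.39061, so δ = +22.993°.
At local noon the hour angle is zero, so the zenith angle equals |φ − δ| = |-2.3° − (+22.993°)| = 25.293°.
Elevation = 90° − 25.293° = 64.7°.

64.7°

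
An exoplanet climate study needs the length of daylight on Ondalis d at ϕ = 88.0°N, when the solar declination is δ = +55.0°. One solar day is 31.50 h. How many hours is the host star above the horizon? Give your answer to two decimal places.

31.50 h

Sunrise equation: cos h₀ = −tan ϕ · tan δ = -40.8968 ≤ −1, so the host star never sets (polar day) and h₀ = π.
Daylight = 2h₀/(2π) × 31.50 h = (3.1416/π) × 31.50 = 31.50 h.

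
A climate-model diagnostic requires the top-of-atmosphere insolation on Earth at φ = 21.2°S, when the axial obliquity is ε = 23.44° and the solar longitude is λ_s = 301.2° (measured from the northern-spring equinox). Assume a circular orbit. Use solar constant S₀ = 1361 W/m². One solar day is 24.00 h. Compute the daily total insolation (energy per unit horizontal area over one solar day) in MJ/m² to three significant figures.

Solar declination: sin δ = sin ε · sin λ_s = sin 23.44° × sin 301.2° = -0.34025, so δ = -19.892°.
cos H₀ = −tan(-21.2°) tan(-19.892°) = -0.1404, H₀ = 1.7116 rad.
Bracket: H₀ sin φ sin δ + cos φ cos δ sin H₀ = 1.7116×-0.36162×-0.34025 + 0.93232×0.94033×0.99010 = 0.210597 + 0.868009 = 1.078606.
Q̄ = (S₀/π) × [bracket] = (1361/π) × 1.078606 = 467.27 W/m².
Daily total = Q̄ × 24.00 h × 3600 s/h = 467.27 × 24.00 × 3600 / 10⁶ = 40.37 MJ/m².

40.4 MJ/m²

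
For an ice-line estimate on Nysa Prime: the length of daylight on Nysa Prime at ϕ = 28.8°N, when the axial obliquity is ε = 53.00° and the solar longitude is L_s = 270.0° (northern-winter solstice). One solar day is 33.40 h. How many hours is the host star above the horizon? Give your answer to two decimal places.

Solar declination: sin δ = sin ε · sin L_s = sin 53.00° × sin 270.0° = -0.79864, so δ = -53.000°.
cos h₀ = −tan ϕ · tan δ = −tan(+28.8°) × tan(-53.000°) = 0.7295, so h₀ = 0.7531 rad = 43.15°.
Daylight = 2h₀/(2π) × 33.40 h = (0.7531/π) × 33.40 = 8.01 h.

8.01 h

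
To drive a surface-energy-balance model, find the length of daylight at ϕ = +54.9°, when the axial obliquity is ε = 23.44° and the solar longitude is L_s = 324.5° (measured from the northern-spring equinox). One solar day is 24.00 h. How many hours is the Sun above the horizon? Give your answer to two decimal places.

Solar declination: sin δ = sin ε · sin L_s = sin 23.44° × sin 324.5° = -0.23100, so δ = -13.356°.
cos h₀ = −tan ϕ · tan δ = −tan(+54.9°) × tan(-13.356°) = 0.3378, so h₀ = 1.2262 rad = 70.26°.
Daylight = 2h₀/(2π) × 24.00 h = (1.2262/π) × 24.00 = 9.37 h.

9.37 h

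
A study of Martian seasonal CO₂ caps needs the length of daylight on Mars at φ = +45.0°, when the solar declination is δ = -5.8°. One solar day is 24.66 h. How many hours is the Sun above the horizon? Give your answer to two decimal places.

cos H₀ = −tan φ · tan δ = −tan(+45.0°) × tan(-5.800°) = 0.1016, so H₀ = 1.4690 rad = 84.17°.
Daylight = 2H₀/(2π) × 24.66 h = (1.4690/π) × 24.66 = 11.53 h.

11.53 h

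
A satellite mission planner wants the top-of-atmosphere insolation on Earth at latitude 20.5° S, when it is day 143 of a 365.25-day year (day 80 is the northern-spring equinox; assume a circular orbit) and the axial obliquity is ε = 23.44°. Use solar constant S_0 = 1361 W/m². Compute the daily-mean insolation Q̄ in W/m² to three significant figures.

Q̄ ≈ 300 W/m²

Solar longitude: L_s = 360° × (143 − 80)/365.25 = 62.094°.
sin δ = sin 23.44° × sin 62.094° = 0.35153, so δ = +20.581°.
cos h₀ = −tan(-20.5°) tan(+20.581°) = 0.1404, h₀ = 1.4299 rad.
Bracket: h₀ sin ϕ sin δ + cos ϕ cos δ sin h₀ = 1.4299×-0.35021×0.35153 + 0.93667×0.93618×0.99010 = -0.176034 + 0.868210 = 0.692176.
Q̄ = (S_0/π) × [bracket] = (1361/π) × 0.692176 = 299.9 W/m².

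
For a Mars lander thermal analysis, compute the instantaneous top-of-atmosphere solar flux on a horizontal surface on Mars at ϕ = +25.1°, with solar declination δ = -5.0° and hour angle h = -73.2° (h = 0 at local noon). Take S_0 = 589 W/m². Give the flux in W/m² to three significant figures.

132 W/m²

cos θ_z = sin ϕ sin δ + cos ϕ cos δ cos h = -0.036971 + 0.260742 = 0.223771.
Flux = S_0 · cos θ_z = 589 × 0.223771 = 131.8 W/m².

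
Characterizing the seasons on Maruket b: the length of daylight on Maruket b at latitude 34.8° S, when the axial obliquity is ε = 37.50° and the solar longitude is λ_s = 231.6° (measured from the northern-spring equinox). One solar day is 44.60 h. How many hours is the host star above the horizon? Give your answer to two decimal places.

27.79 h

Solar declination: sin δ = sin ε · sin λ_s = sin 37.50° × sin 231.6° = -0.47708, so δ = -28.495°.
cos H₀ = −tan φ · tan δ = −tan(-34.8°) × tan(-28.495°) = -0.3773, so H₀ = 1.9577 rad = 112.17°.
Daylight = 2H₀/(2π) × 44.60 h = (1.9577/π) × 44.60 = 27.79 h.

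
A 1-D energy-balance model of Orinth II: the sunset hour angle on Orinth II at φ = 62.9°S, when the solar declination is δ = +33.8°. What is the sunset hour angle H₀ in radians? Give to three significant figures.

cos H₀ = −tan φ · tan δ = 1.3082 ≥ 1, so the host star never rises (polar night) and H₀ = 0.

H₀ = 0.00 rad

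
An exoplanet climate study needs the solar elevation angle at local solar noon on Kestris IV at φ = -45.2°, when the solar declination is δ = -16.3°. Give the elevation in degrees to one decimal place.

At local noon the hour angle is zero, so the zenith angle equals |φ − δ| = |-45.2° − (-16.300°)| = 28.900°.
Elevation = 90° − 28.900° = 61.1°.

61.1°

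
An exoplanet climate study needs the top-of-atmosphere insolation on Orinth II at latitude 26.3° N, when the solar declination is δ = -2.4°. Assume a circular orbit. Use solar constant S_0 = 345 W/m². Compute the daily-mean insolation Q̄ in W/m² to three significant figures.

cos h₀ = −tan(+26.3°) tan(-2.400°) = 0.0207, h₀ = 1.5501 rad.
Bracket: h₀ sin ϕ sin δ + cos ϕ cos δ sin h₀ = 1.5501×0.44307×-0.04188 + 0.89649×0.99912×0.99979 = -0.028763 + 0.895513 = 0.866750.
Q̄ = (S_0/π) × [bracket] = (345/π) × 0.866750 = 95.18 W/m².

Q̄ ≈ 95.2 W/m²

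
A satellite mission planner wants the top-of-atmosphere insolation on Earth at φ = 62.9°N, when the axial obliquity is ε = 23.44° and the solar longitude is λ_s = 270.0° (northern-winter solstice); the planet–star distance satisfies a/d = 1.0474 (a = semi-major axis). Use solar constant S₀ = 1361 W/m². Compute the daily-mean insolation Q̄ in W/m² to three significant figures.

Solar declination: sin δ = sin ε · sin λ_s = sin 23.44° × sin 270.0° = -0.39779, so δ = -23.440°.
cos H₀ = −tan(+62.9°) tan(-23.440°) = 0.8473, H₀ = 0.5600 rad.
Bracket: H₀ sin φ sin δ + cos φ cos δ sin H₀ = 0.5600×0.89021×-0.39779 + 0.45554×0.91748×0.53117 = -0.198305 + 0.222002 = 0.023697.
Inverse-square distance factor (a/d)² = 1.0474² = 1.097047.
Q̄ = (S₀/π) × 1.097047 × [bracket] = (1361/π) × 1.097047 × 0.023697 = 11.26 W/m².

Q̄ ≈ 11.3 W/m²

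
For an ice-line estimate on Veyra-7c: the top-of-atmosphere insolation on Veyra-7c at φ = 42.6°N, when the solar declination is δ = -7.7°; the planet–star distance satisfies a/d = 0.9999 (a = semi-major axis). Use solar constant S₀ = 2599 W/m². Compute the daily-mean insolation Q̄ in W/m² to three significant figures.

Q̄ ≈ 490 W/m²

cos H₀ = −tan(+42.6°) tan(-7.700°) = 0.1243, H₀ = 1.4461 rad.
Bracket: H₀ sin φ sin δ + cos φ cos δ sin H₀ = 1.4461×0.67688×-0.13399 + 0.73610×0.99098×0.99224 = -0.131154 + 0.723800 = 0.592646.
Inverse-square distance factor (a/d)² = 0.9999² = 0.999800.
Q̄ = (S₀/π) × 0.999800 × [bracket] = (2599/π) × 0.999800 × 0.592646 = 490.2 W/m².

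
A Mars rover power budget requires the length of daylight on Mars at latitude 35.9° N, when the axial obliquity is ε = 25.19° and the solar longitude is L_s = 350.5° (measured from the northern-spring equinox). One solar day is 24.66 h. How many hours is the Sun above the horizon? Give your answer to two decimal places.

Solar declination: sin δ = sin ε · sin L_s = sin 25.19° × sin 350.5° = -0.07025, so δ = -4.028°.
cos h₀ = −tan ϕ · tan δ = −tan(+35.9°) × tan(-4.028°) = 0.0510, so h₀ = 1.5198 rad = 87.08°.
Daylight = 2h₀/(2π) × 24.66 h = (1.5198/π) × 24.66 = 11.93 h.

11.93 h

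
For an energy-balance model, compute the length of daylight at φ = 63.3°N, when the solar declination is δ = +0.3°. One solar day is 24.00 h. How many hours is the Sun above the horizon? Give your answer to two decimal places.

12.08 h

cos H₀ = −tan φ · tan δ = −tan(+63.3°) × tan(+0.300°) = -0.0104, so H₀ = 1.5812 rad = 90.60°.
Daylight = 2H₀/(2π) × 24.00 h = (1.5812/π) × 24.00 = 12.08 h.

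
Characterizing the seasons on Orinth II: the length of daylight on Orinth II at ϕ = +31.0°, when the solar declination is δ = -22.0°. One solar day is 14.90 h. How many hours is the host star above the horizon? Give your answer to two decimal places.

6.29 h

cos h₀ = −tan ϕ · tan δ = −tan(+31.0°) × tan(-22.000°) = 0.2428, so h₀ = 1.3256 rad = 75.95°.
Daylight = 2h₀/(2π) × 14.90 h = (1.3256/π) × 14.90 = 6.29 h.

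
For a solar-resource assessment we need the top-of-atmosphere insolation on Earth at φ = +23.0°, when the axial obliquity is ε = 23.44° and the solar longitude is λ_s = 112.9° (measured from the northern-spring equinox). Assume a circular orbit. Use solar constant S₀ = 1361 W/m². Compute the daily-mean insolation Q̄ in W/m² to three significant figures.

Solar declination: sin δ = sin ε · sin λ_s = sin 23.44° × sin 112.9° = 0.36644, so δ = +21.496°.
cos H₀ = −tan(+23.0°) tan(+21.496°) = -0.1672, H₀ = 1.7388 rad.
Bracket: H₀ sin φ sin δ + cos φ cos δ sin H₀ = 1.7388×0.39073×0.36644 + 0.92050×0.93044×0.98593 = 0.248960 + 0.844419 = 1.093379.
Q̄ = (S₀/π) × [bracket] = (1361/π) × 1.093379 = 473.7 W/m².

Q̄ ≈ 474 W/m²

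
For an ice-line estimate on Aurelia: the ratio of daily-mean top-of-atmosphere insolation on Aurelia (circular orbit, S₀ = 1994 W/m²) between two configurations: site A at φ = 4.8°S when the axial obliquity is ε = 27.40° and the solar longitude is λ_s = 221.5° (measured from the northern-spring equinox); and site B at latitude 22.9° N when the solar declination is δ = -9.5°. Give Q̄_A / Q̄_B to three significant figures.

— Configuration A (φ=-4.8°):
Solar declination: sin δ = sin ε · sin λ_s = sin 27.40° × sin 221.5° = -0.30494, so δ = -17.754°.
cos H₀ = −tan(-4.8°) tan(-17.754°) = -0.0269, H₀ = 1.5977 rad.
Bracket: H₀ sin φ sin δ + cos φ cos δ sin H₀ = 1.5977×-0.08368×-0.30494 + 0.99649×0.95237×0.99964 = 0.040769 + 0.948686 = 0.989455.
Q̄ = (S₀/π) × [bracket] = (1994/π) × 0.989455 = 628.02 W/m².
— Configuration B (φ=+22.9°):
cos H₀ = −tan(+22.9°) tan(-9.500°) = 0.0707, H₀ = 1.5000 rad.
Bracket: H₀ sin φ sin δ + cos φ cos δ sin H₀ = 1.5000×0.38912×-0.16505 + 0.92119×0.98629×0.99750 = -0.096336 + 0.906289 = 0.809953.
Q̄ = (S₀/π) × [bracket] = (1994/π) × 0.809953 = 514.09 W/m².
Ratio Q̄_A / Q̄_B = 628.02 / 514.09 = 1.222.

Q̄_A / Q̄_B ≈ 1.22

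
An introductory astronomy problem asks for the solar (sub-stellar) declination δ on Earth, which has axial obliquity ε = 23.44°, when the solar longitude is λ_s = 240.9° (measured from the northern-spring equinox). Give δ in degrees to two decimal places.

sin δ = sin ε · sin λ_s = sin 23.44° × sin 240.9° = -0.347577.
δ = arcsin(-0.347577) = -20.34°.

δ = -20.34°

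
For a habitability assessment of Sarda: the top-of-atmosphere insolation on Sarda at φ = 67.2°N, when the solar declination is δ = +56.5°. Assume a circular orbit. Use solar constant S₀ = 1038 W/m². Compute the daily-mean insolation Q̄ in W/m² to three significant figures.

Q̄ ≈ 798 W/m²

cos H₀ = −tan(+67.2°) tan(+56.500°) = -3.5941 ≤ −1 ⇒ polar day, H₀ = π.
Bracket: H₀ sin φ sin δ + cos φ cos δ sin H₀ = 3.1416×0.92186×0.83389 + 0.38752×0.55194×0.00000 = 2.415042 + 0.000000 = 2.415042.
Q̄ = (S₀/π) × [bracket] = (1038/π) × 2.415042 = 797.9 W/m².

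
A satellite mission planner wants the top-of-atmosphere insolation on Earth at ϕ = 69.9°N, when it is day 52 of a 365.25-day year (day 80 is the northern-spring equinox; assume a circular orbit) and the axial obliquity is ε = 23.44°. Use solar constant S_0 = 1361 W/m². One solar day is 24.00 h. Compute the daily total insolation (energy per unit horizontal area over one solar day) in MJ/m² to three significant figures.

4.17 MJ/m²

Solar longitude: L_s = 360° × (52 − 80)/365.25 = -27.598°, i.e. -27.598° + 360° = 332.402°.
sin δ = sin 23.44° × sin 332.402° = -0.18428, so δ = -10.619°.
cos h₀ = −tan(+69.9°) tan(-10.619°) = 0.5123, h₀ = 1.0329 rad.
Bracket: h₀ sin ϕ sin δ + cos ϕ cos δ sin h₀ = 1.0329×0.93909×-0.18428 + 0.34366×0.98287×0.85878 = -0.178749 + 0.290073 = 0.111324.
Q̄ = (S_0/π) × [bracket] = (1361/π) × 0.111324 = 48.228 W/m².
Daily total = Q̄ × 24.00 h × 3600 s/h = 48.228 × 24.00 × 3600 / 10⁶ = 4.167 MJ/m².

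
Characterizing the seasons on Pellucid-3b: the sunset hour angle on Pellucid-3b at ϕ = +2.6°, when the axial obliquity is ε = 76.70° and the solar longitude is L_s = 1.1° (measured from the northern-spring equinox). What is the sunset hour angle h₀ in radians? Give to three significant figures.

Solar declination: sin δ = sin ε · sin L_s = sin 76.70° × sin 1.1° = 0.01868, so δ = +1.070°.
cos h₀ = −tan ϕ · tan δ = −tan(+2.6°) × tan(+1.070°) = -0.0008, so h₀ = 1.5716 rad = 90.05°.

h₀ = 1.57 rad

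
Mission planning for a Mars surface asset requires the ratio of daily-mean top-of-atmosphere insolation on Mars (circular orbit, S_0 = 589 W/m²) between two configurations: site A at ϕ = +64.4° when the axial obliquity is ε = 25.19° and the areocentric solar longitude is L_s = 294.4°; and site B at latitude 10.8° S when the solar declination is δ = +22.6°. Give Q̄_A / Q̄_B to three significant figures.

Q̄_A / Q̄_B ≈ 0.0203

— Configuration A (ϕ=+64.4°):
sin δ = sin 25.19° × sin 294.4° = -0.38761, so δ = -22.806°.
cos h₀ = −tan(+64.4°) tan(-22.806°) = 0.8776, h₀ = 0.5000 rad.
Bracket: h₀ sin ϕ sin δ + cos ϕ cos δ sin h₀ = 0.5000×0.90183×-0.38761 + 0.43209×0.92182×0.47939 = -0.174779 + 0.190945 = 0.016166.
Q̄ = (S_0/π) × [bracket] = (589/π) × 0.016166 = 3.0309 W/m².
— Configuration B (ϕ=-10.8°):
cos h₀ = −tan(-10.8°) tan(+22.600°) = 0.0794, h₀ = 1.4913 rad.
Bracket: h₀ sin ϕ sin δ + cos ϕ cos δ sin h₀ = 1.4913×-0.18738×0.38430 + 0.98229×0.92321×0.99684 = -0.107389 + 0.903994 = 0.796605.
Q̄ = (S_0/π) × [bracket] = (589/π) × 0.796605 = 149.35 W/m².
Ratio Q̄_A / Q̄_B = 3.0309 / 149.35 = 0.02029.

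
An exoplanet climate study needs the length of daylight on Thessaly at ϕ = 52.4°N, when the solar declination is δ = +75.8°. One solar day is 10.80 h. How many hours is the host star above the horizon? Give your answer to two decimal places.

10.80 h

Sunrise equation: cos h₀ = −tan ϕ · tan δ = -5.1317 ≤ −1, so the host star never sets (polar day) and h₀ = π.
Daylight = 2h₀/(2π) × 10.80 h = (3.1416/π) × 10.80 = 10.80 h.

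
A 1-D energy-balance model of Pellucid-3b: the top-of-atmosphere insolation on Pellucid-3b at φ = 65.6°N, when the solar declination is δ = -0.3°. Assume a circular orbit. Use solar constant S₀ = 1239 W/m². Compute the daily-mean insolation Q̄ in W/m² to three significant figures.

Q̄ ≈ 160 W/m²

cos H₀ = −tan(+65.6°) tan(-0.300°) = 0.0115, H₀ = 1.5593 rad.
Bracket: H₀ sin φ sin δ + cos φ cos δ sin H₀ = 1.5593×0.91068×-0.00524 + 0.41310×0.99999×0.99993 = -0.007441 + 0.413067 = 0.405626.
Q̄ = (S₀/π) × [bracket] = (1239/π) × 0.405626 = 160.0 W/m².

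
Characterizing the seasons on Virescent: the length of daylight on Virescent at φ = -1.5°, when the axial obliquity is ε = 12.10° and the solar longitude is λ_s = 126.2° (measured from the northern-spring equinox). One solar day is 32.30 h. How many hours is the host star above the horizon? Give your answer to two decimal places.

16.10 h

Solar declination: sin δ = sin ε · sin λ_s = sin 12.10° × sin 126.2° = 0.16915, so δ = +9.739°.
cos H₀ = −tan φ · tan δ = −tan(-1.5°) × tan(+9.739°) = 0.0045, so H₀ = 1.5663 rad = 89.74°.
Daylight = 2H₀/(2π) × 32.30 h = (1.5663/π) × 32.30 = 16.10 h.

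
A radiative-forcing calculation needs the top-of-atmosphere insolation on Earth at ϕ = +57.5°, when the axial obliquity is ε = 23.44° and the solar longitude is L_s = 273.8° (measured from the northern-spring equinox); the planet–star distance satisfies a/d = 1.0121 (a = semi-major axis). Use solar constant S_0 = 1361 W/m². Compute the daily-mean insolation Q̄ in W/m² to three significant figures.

Q̄ ≈ 38.2 W/m²

Solar declination: sin δ = sin ε · sin L_s = sin 23.44° × sin 273.8° = -0.39691, so δ = -23.385°.
cos h₀ = −tan(+57.5°) tan(-23.385°) = 0.6788, h₀ = 0.8247 rad.
Bracket: h₀ sin ϕ sin δ + cos ϕ cos δ sin h₀ = 0.8247×0.84339×-0.39691 + 0.53730×0.91786×0.73433 = -0.276068 + 0.362147 = 0.086079.
Inverse-square distance factor (a/d)² = 1.0121² = 1.024346.
Q̄ = (S_0/π) × 1.024346 × [bracket] = (1361/π) × 1.024346 × 0.086079 = 38.20 W/m².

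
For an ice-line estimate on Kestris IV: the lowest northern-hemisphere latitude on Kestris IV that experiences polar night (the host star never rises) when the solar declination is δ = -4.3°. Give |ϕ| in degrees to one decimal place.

|ϕ| = 85.7°

Polar night requires cos h₀ = −tan ϕ tan δ ≥ 1, i.e. tan ϕ tan δ ≤ −1.
The boundary is |tan ϕ| · |tan δ| = 1, so |ϕ| = 90° − |δ| = 90° − 4.3° = 85.7° in the northern hemisphere.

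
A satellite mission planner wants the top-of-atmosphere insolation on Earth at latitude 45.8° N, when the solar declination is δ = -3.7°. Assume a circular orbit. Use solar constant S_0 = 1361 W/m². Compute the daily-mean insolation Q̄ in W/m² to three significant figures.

cos h₀ = −tan(+45.8°) tan(-3.700°) = 0.0665, h₀ = 1.5042 rad.
Bracket: h₀ sin ϕ sin δ + cos ϕ cos δ sin h₀ = 1.5042×0.71691×-0.06453 + 0.69717×0.99792×0.99779 = -0.069588 + 0.694182 = 0.624594.
Q̄ = (S_0/π) × [bracket] = (1361/π) × 0.624594 = 270.6 W/m².

Q̄ ≈ 271 W/m²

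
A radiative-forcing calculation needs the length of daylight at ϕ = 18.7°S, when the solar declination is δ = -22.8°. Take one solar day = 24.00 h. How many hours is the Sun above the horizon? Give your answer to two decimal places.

cos h₀ = −tan ϕ · tan δ = −tan(-18.7°) × tan(-22.800°) = -0.1423, so h₀ = 1.7136 rad = 98.18°.
Daylight = 2h₀/(2π) × 24.00 h = (1.7136/π) × 24.00 = 13.09 h.

13.09 h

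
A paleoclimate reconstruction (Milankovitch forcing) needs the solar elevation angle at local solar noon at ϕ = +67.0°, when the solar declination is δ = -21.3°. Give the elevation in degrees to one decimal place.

1.7°

At local noon the hour angle is zero, so the zenith angle equals |ϕ − δ| = |+67.0° − (-21.300°)| = 88.300°.
Elevation = 90° − 88.300° = 1.7°.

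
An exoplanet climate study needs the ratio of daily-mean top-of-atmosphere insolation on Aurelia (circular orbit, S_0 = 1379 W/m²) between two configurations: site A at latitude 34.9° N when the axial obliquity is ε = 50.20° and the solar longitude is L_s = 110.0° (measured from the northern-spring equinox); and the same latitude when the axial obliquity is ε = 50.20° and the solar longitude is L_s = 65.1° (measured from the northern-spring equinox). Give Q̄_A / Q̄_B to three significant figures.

— Configuration A (ϕ=+34.9°):
Solar declination: sin δ = sin ε · sin L_s = sin 50.20° × sin 110.0° = 0.72195, so δ = +46.216°.
cos h₀ = −tan(+34.9°) tan(+46.216°) = -0.7279, h₀ = 2.3860 rad.
Bracket: h₀ sin ϕ sin δ + cos ϕ cos δ sin h₀ = 2.3860×0.57215×0.72195 + 0.82015×0.69194×0.68572 = 0.985570 + 0.389142 = 1.374712.
Q̄ = (S_0/π) × [bracket] = (1379/π) × 1.374712 = 603.43 W/m².
— Configuration B (ϕ=+34.9°):
Solar declination: sin δ = sin ε · sin L_s = sin 50.20° × sin 65.1° = 0.69687, so δ = +44.176°.
cos h₀ = −tan(+34.9°) tan(+44.176°) = -0.6778, h₀ = 2.3156 rad.
Bracket: h₀ sin ϕ sin δ + cos ϕ cos δ sin h₀ = 2.3156×0.57215×0.69687 + 0.82015×0.71720×0.73522 = 0.923263 + 0.432465 = 1.355728.
Q̄ = (S_0/π) × [bracket] = (1379/π) × 1.355728 = 595.10 W/m².
Ratio Q̄_A / Q̄_B = 603.43 / 595.10 = 1.014.

Q̄_A / Q̄_B ≈ 1.01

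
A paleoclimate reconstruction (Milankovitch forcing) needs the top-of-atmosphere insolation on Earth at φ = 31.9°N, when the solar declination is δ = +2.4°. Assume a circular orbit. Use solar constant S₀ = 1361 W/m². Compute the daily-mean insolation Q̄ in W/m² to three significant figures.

cos H₀ = −tan(+31.9°) tan(+2.400°) = -0.0261, H₀ = 1.5969 rad.
Bracket: H₀ sin φ sin δ + cos φ cos δ sin H₀ = 1.5969×0.52844×0.04188 + 0.84897×0.99912×0.99966 = 0.035341 + 0.847935 = 0.883276.
Q̄ = (S₀/π) × [bracket] = (1361/π) × 0.883276 = 382.7 W/m².

Q̄ ≈ 383 W/m²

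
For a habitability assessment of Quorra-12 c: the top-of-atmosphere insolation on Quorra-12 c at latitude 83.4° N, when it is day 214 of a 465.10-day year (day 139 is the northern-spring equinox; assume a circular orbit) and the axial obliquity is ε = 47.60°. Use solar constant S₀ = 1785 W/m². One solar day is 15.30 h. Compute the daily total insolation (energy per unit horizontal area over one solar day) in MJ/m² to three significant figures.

61.2 MJ/m²

Solar longitude: λ_s = 360° × (214 − 139)/465.10 = 58.052°.
sin δ = sin 47.60° × sin 58.052° = 0.62660, so δ = +38.800°.
cos H₀ = −tan(+83.4°) tan(+38.800°) = -6.9489 ≤ −1 ⇒ polar day, H₀ = π.
Bracket: H₀ sin φ sin δ + cos φ cos δ sin H₀ = 3.1416×0.99337×0.62660 + 0.11494×0.77934×0.00000 = 1.955475 + 0.000000 = 1.955475.
Q̄ = (S₀/π) × [bracket] = (1785/π) × 1.955475 = 1111.1 W/m².
Daily total = Q̄ × 15.30 h × 3600 s/h = 1111.1 × 15.30 × 3600 / 10⁶ = 61.20 MJ/m².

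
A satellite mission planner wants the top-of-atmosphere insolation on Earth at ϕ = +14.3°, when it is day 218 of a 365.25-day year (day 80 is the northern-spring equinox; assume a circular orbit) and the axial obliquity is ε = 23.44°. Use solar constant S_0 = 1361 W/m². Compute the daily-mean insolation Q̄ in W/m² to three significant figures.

Q̄ ≈ 451 W/m²

Solar longitude: L_s = 360° × (218 − 80)/365.25 = 136.016°.
sin δ = sin 23.44° × sin 136.016° = 0.27625, so δ = +16.036°.
cos h₀ = −tan(+14.3°) tan(+16.036°) = -0.0733, h₀ = 1.6441 rad.
Bracket: h₀ sin ϕ sin δ + cos ϕ cos δ sin h₀ = 1.6441×0.24700×0.27625 + 0.96902×0.96109×0.99731 = 0.112183 + 0.928810 = 1.040993.
Q̄ = (S_0/π) × [bracket] = (1361/π) × 1.040993 = 451.0 W/m².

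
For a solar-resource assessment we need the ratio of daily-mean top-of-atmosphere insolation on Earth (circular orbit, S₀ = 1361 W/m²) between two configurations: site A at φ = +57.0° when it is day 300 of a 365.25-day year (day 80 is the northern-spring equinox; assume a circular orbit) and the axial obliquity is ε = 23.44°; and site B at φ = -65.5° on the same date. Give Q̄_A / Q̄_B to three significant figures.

— Configuration A (φ=+57.0°):
Solar longitude: λ_s = 360° × (300 − 80)/365.25 = 216.838°.
sin δ = sin 23.44° × sin 216.838° = -0.23849, so δ = -13.798°.
cos H₀ = −tan(+57.0°) tan(-13.798°) = 0.3782, H₀ = 1.1830 rad.
Bracket: H₀ sin φ sin δ + cos φ cos δ sin H₀ = 1.1830×0.83867×-0.23849 + 0.54464×0.97114×0.92574 = -0.236617 + 0.489644 = 0.253027.
Q̄ = (S₀/π) × [bracket] = (1361/π) × 0.253027 = 109.62 W/m².
— Configuration B (φ=-65.5°):
cos H₀ = −tan(-65.5°) tan(-13.798°) = -0.5389, H₀ = 2.1399 rad.
Bracket: H₀ sin φ sin δ + cos φ cos δ sin H₀ = 2.1399×-0.90996×-0.23849 + 0.41469×0.97114×0.84238 = 0.464393 + 0.339245 = 0.803638.
Q̄ = (S₀/π) × [bracket] = (1361/π) × 0.803638 = 348.15 W/m².
Ratio Q̄_A / Q̄_B = 109.62 / 348.15 = 0.3149.

Q̄_A / Q̄_B ≈ 0.315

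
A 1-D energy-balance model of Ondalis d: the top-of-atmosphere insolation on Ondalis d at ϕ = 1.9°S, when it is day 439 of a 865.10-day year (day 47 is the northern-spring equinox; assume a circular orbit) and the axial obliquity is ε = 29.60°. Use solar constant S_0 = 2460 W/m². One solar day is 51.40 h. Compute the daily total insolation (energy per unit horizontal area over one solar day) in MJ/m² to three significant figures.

142 MJ/m²

Solar longitude: L_s = 360° × (439 − 47)/865.10 = 163.126°.
sin δ = sin 29.60° × sin 163.126° = 0.14338, so δ = +8.243°.
cos h₀ = −tan(-1.9°) tan(+8.243°) = 0.0048, h₀ = 1.5660 rad.
Bracket: h₀ sin ϕ sin δ + cos ϕ cos δ sin h₀ = 1.5660×-0.03316×0.14338 + 0.99945×0.98967×0.99999 = -0.007446 + 0.989116 = 0.981670.
Q̄ = (S_0/π) × [bracket] = (2460/π) × 0.981670 = 768.69 W/m².
Daily total = Q̄ × 51.40 h × 3600 s/h = 768.69 × 51.40 × 3600 / 10⁶ = 142.2 MJ/m².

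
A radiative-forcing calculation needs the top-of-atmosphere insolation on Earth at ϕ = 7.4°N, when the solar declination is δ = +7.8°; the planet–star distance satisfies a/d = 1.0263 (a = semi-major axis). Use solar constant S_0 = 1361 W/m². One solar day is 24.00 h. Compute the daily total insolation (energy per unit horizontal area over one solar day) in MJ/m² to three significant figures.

39.8 MJ/m²

cos h₀ = −tan(+7.4°) tan(+7.800°) = -0.0178, h₀ = 1.5886 rad.
Bracket: h₀ sin ϕ sin δ + cos ϕ cos δ sin h₀ = 1.5886×0.12880×0.13572 + 0.99167×0.99075×0.99984 = 0.027770 + 0.982340 = 1.010110.
Inverse-square distance factor (a/d)² = 1.0263² = 1.053292.
Q̄ = (S_0/π) × 1.053292 × [bracket] = (1361/π) × 1.053292 × 1.010110 = 460.92 W/m².
Daily total = Q̄ × 24.00 h × 3600 s/h = 460.92 × 24.00 × 3600 / 10⁶ = 39.82 MJ/m².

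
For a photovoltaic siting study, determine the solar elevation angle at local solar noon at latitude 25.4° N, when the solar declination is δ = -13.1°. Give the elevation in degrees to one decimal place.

51.5°

At local noon the hour angle is zero, so the zenith angle equals |ϕ − δ| = |+25.4° − (-13.100°)| = 38.500°.
Elevation = 90° − 38.500° = 51.5°.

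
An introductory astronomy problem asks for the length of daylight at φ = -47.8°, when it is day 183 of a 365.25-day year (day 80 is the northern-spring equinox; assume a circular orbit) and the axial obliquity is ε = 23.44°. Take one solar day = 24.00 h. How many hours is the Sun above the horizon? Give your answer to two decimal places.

Solar longitude: λ_s = 360° × (183 − 80)/365.25 = 101.520°.
sin δ = sin 23.44° × sin 101.520° = 0.38978, so δ = +22.941°.
cos H₀ = −tan φ · tan δ = −tan(-47.8°) × tan(+22.941°) = 0.4668, so H₀ = 1.0851 rad = 62.17°.
Daylight = 2H₀/(2π) × 24.00 h = (1.0851/π) × 24.00 = 8.29 h.

8.29 h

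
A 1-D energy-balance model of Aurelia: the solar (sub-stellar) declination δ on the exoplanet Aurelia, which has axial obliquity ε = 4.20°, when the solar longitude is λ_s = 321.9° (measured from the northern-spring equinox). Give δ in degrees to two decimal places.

sin δ = sin ε · sin λ_s = sin 4.20° × sin 321.9° = -0.045191.
δ = arcsin(-0.045191) = -2.59°.

δ = -2.59°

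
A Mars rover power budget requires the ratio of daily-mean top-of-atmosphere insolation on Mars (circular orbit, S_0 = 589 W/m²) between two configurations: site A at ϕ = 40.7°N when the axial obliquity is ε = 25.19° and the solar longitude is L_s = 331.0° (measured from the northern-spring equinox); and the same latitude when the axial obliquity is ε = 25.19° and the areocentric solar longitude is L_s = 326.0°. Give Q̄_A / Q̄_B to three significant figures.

Q̄_A / Q̄_B ≈ 1.07

— Configuration A (ϕ=+40.7°):
Solar declination: sin δ = sin ε · sin L_s = sin 25.19° × sin 331.0° = -0.20635, so δ = -11.908°.
cos h₀ = −tan(+40.7°) tan(-11.908°) = 0.1814, h₀ = 1.3884 rad.
Bracket: h₀ sin ϕ sin δ + cos ϕ cos δ sin h₀ = 1.3884×0.65210×-0.20635 + 0.75813×0.97848×0.98341 = -0.186824 + 0.729508 = 0.542684.
Q̄ = (S_0/π) × [bracket] = (589/π) × 0.542684 = 101.74 W/m².
— Configuration B (ϕ=+40.7°):
sin δ = sin 25.19° × sin 326.0° = -0.23800, so δ = -13.769°.
cos h₀ = −tan(+40.7°) tan(-13.769°) = 0.2108, h₀ = 1.3584 rad.
Bracket: h₀ sin ϕ sin δ + cos ϕ cos δ sin h₀ = 1.3584×0.65210×-0.23800 + 0.75813×0.97126×0.97754 = -0.210823 + 0.719803 = 0.508980.
Q̄ = (S_0/π) × [bracket] = (589/π) × 0.508980 = 95.426 W/m².
Ratio Q̄_A / Q̄_B = 101.74 / 95.426 = 1.066.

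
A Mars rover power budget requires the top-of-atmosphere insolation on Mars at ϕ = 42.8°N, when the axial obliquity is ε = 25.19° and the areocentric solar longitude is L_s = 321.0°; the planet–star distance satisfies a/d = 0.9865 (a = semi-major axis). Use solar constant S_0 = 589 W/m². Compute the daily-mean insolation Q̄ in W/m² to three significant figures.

sin δ = sin 25.19° × sin 321.0° = -0.26785, so δ = -15.537°.
cos h₀ = −tan(+42.8°) tan(-15.537°) = 0.2574, h₀ = 1.3104 rad.
Bracket: h₀ sin ϕ sin δ + cos ϕ cos δ sin h₀ = 1.3104×0.67944×-0.26785 + 0.73373×0.96346×0.96629 = -0.238477 + 0.683089 = 0.444612.
Inverse-square distance factor (a/d)² = 0.9865² = 0.973182.
Q̄ = (S_0/π) × 0.973182 × [bracket] = (589/π) × 0.973182 × 0.444612 = 81.12 W/m².

Q̄ ≈ 81.1 W/m²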